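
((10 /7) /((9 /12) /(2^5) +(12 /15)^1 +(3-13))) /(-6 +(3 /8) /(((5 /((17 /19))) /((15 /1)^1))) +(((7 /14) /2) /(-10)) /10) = 48640000 /1560943559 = 0.03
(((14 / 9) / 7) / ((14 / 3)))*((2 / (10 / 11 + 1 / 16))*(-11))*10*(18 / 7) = -77440 / 2793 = -27.73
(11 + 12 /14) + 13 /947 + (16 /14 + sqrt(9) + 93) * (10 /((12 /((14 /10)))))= 2489936 /19887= 125.20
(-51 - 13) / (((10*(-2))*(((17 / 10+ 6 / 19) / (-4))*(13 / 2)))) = -4864 / 4979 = -0.98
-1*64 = -64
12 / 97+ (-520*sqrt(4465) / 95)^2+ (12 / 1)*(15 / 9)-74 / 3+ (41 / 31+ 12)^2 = 711724663363 / 5313369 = 133949.79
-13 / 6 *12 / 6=-13 / 3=-4.33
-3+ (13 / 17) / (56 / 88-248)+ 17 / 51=-41165 / 15419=-2.67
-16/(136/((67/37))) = -134/629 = -0.21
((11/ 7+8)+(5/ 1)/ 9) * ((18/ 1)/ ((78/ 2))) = 4.67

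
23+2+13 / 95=2388 / 95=25.14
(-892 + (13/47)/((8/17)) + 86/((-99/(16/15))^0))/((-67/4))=302835/6298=48.08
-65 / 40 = -13 / 8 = -1.62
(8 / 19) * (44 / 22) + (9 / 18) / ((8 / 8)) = 51 / 38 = 1.34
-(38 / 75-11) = 787 / 75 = 10.49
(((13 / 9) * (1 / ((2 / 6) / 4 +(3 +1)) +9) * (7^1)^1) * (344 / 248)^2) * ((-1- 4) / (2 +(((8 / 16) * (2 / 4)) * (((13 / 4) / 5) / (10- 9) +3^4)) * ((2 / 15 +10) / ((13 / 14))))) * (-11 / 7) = 64878867625 / 10319036371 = 6.29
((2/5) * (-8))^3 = -4096/125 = -32.77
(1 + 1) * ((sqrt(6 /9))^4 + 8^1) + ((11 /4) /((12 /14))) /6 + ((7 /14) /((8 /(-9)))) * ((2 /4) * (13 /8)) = 39091 /2304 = 16.97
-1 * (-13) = 13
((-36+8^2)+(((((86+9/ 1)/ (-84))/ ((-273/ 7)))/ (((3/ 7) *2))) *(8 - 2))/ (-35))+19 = 153953/ 3276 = 46.99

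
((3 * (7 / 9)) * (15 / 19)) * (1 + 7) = 280 / 19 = 14.74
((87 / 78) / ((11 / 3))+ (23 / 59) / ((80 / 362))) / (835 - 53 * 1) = 41057 / 15524080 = 0.00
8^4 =4096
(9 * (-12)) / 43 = -108 / 43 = -2.51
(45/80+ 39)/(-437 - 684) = -633/17936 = -0.04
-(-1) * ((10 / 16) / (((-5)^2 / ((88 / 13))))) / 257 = 11 / 16705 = 0.00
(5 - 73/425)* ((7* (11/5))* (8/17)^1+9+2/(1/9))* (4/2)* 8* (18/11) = 4329.24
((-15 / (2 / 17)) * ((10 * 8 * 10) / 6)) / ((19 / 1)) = -17000 / 19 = -894.74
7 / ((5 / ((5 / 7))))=1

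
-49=-49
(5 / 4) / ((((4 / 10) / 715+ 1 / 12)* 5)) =10725 / 3599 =2.98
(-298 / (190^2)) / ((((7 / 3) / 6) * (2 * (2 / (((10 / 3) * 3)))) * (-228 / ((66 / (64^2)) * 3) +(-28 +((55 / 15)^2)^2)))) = 1194831 / 102757751110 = 0.00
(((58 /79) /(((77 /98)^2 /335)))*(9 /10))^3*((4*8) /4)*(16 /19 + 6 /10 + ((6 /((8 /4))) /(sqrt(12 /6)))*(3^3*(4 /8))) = 44129062211457683271168 /82977623068505 + 6522726348773854644096*sqrt(2) /873448663879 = 11092860875.63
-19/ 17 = -1.12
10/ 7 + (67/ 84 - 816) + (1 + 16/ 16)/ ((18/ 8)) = -204847/ 252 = -812.88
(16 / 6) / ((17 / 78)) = 208 / 17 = 12.24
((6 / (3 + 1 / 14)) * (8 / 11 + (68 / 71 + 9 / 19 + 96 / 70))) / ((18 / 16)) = 58669664 / 9571155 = 6.13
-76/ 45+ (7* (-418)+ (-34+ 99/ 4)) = -528649/ 180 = -2936.94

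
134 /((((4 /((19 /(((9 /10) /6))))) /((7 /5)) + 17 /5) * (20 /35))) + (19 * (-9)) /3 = 52421 /4552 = 11.52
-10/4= -5/2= -2.50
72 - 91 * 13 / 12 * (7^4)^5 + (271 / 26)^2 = -3988157106020668539397 / 507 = -7866187585839582917.94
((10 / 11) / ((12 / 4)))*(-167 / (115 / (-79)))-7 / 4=100231 / 3036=33.01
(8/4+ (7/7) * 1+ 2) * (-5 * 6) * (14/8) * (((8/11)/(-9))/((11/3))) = 700/121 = 5.79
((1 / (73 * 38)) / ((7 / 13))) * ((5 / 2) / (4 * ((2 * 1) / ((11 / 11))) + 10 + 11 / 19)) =65 / 721532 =0.00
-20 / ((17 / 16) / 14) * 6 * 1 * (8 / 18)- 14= -36554 / 51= -716.75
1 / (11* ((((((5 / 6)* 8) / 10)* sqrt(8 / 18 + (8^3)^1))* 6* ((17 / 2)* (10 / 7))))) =21* sqrt(1153) / 8624440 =0.00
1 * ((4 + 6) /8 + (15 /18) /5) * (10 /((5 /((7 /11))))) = 119 /66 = 1.80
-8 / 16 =-1 / 2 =-0.50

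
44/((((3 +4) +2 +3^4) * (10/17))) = 187/225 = 0.83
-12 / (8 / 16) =-24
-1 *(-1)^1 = 1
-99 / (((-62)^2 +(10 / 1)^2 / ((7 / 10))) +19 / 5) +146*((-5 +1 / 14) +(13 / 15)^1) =-8697661862 / 14665665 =-593.06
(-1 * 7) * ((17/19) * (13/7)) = -221/19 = -11.63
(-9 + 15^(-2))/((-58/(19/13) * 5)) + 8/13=21556/32625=0.66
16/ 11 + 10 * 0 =16/ 11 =1.45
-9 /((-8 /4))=9 /2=4.50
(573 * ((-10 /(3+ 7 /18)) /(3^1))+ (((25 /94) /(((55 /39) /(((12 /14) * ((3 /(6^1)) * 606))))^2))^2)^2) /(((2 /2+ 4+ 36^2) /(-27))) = -65741786828968364091619947228885182947692 /478546742931116806335802721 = -137377984073817.84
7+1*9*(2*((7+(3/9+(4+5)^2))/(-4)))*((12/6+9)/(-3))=2929/2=1464.50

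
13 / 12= 1.08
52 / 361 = 0.14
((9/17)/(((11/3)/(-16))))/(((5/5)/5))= -2160/187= -11.55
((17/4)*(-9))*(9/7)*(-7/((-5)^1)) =-1377/20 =-68.85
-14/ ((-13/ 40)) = 560/ 13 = 43.08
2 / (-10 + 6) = -1 / 2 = -0.50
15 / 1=15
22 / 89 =0.25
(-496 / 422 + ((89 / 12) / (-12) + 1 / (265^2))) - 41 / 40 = -6013659401 / 2133716400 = -2.82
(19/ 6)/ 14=19/ 84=0.23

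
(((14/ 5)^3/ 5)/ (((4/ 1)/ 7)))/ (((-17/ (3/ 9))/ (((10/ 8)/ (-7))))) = 343/ 12750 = 0.03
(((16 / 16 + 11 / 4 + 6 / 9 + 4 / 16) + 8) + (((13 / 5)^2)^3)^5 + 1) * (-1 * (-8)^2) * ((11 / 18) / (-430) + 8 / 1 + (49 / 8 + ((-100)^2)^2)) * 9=-162040279600671928207932.40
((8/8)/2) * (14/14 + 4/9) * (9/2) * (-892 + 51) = -10933/4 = -2733.25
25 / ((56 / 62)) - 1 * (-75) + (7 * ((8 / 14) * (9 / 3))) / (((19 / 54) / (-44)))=-743711 / 532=-1397.95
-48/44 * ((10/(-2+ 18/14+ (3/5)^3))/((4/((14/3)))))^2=-937890625/1568292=-598.03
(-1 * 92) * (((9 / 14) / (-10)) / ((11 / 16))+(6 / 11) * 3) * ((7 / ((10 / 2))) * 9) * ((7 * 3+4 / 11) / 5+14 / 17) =-9114.55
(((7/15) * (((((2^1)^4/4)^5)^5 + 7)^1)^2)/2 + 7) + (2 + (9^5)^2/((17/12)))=295785140053257204958054400000.00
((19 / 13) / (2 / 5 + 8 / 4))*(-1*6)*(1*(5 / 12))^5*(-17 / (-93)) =-5046875 / 601675776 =-0.01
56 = 56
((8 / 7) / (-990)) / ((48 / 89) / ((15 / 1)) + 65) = -356 / 20056113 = -0.00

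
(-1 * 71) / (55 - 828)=71 / 773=0.09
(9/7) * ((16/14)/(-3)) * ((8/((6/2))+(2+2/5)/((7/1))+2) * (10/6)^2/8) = -2630/3087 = -0.85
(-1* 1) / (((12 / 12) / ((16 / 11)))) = -16 / 11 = -1.45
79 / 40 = 1.98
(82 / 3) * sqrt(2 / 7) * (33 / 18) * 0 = 0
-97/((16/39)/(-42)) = 79443/8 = 9930.38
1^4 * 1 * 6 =6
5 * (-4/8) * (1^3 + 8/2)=-12.50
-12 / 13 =-0.92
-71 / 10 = -7.10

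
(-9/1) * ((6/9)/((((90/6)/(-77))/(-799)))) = -123046/5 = -24609.20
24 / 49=0.49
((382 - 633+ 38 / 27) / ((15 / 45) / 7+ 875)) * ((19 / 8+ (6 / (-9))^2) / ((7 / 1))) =-1368017 / 11907648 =-0.11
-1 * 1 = -1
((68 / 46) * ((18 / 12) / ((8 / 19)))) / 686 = 969 / 126224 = 0.01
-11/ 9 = -1.22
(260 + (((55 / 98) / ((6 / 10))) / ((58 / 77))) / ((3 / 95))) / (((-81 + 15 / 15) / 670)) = -146559485 / 58464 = -2506.83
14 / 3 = 4.67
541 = 541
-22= -22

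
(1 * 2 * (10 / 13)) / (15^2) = 4 / 585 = 0.01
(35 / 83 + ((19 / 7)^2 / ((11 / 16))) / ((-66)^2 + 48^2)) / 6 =31530077 / 446922630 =0.07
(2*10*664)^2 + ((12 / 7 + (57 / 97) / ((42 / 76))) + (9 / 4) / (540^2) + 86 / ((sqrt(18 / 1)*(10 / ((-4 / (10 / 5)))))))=15519257270986279 / 87998400- 43*sqrt(2) / 15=176358398.72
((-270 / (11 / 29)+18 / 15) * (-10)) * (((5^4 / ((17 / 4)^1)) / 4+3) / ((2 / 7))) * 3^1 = 554836464 / 187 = 2967039.91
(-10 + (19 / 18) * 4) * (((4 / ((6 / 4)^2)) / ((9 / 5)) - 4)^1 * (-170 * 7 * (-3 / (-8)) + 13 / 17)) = -96089396 / 12393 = -7753.52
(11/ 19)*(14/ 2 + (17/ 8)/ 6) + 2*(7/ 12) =1649/ 304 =5.42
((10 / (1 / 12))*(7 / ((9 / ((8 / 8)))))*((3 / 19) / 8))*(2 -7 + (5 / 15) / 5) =-518 / 57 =-9.09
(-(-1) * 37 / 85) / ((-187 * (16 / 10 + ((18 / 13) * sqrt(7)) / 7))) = -0.00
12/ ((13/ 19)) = 228/ 13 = 17.54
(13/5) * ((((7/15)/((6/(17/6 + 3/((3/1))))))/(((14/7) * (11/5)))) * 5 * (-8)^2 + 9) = 118469/1485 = 79.78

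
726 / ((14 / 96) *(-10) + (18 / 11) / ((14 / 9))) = -1341648 / 751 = -1786.48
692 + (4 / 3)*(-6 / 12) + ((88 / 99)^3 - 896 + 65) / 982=494305037 / 715878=690.49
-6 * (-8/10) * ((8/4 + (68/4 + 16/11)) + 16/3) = 6808/55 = 123.78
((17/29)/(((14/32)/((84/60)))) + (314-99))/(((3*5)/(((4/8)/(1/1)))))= 31447/4350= 7.23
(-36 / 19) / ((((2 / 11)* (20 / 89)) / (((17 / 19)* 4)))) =-299574 / 1805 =-165.97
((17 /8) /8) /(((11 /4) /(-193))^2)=633233 /484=1308.33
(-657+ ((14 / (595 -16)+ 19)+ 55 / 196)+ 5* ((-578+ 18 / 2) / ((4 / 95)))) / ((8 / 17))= -32896445969 / 226968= -144938.70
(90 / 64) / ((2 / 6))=135 / 32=4.22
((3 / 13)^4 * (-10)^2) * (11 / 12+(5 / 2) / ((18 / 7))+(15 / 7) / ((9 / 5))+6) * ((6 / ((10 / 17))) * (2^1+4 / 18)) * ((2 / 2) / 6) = 149600 / 15379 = 9.73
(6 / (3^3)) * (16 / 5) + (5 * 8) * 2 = 3632 / 45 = 80.71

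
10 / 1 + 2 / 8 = 41 / 4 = 10.25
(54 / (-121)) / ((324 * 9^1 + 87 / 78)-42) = -1404 / 9045113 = -0.00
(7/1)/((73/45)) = 315/73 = 4.32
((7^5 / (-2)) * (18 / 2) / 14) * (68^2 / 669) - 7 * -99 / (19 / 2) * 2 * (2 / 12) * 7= -157485510 / 4237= -37169.11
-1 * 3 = -3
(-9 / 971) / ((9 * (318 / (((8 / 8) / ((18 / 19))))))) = -19 / 5558004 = -0.00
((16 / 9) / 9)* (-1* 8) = -1.58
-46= -46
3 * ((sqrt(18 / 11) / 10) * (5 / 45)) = sqrt(22) / 110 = 0.04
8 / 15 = 0.53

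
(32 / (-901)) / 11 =-32 / 9911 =-0.00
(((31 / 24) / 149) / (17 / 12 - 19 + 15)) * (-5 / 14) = 5 / 4172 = 0.00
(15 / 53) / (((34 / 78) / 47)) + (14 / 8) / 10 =1106107 / 36040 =30.69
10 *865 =8650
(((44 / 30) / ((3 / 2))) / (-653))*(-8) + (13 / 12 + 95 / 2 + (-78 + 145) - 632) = -60698207 / 117540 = -516.40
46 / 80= 23 / 40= 0.58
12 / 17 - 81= -1365 / 17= -80.29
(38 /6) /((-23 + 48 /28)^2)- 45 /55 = -589186 /732633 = -0.80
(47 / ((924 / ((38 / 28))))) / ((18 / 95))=84835 / 232848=0.36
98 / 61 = 1.61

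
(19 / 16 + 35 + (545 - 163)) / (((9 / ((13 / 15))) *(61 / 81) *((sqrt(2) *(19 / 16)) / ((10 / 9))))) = 86983 *sqrt(2) / 3477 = 35.38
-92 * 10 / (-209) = 4.40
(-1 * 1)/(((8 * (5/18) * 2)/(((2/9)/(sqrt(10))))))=-sqrt(10)/200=-0.02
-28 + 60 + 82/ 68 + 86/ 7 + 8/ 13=46.11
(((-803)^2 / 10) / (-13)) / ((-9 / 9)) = 644809 / 130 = 4960.07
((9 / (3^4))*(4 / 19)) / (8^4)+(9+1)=1751041 / 175104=10.00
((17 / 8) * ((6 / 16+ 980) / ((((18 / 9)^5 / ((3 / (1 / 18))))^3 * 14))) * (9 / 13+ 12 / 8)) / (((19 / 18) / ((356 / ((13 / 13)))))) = 6306322837419 / 11927552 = 528718.96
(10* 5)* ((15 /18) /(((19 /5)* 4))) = 625 /228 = 2.74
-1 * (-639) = 639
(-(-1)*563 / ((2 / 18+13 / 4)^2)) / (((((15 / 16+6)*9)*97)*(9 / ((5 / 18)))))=360320 / 1418756823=0.00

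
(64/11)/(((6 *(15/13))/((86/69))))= 35776/34155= 1.05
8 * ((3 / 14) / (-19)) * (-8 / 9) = 32 / 399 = 0.08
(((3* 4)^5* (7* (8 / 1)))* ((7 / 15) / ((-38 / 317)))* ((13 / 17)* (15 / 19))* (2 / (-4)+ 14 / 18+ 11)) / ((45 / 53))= -435006435.00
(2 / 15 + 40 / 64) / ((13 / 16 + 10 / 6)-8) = -182 / 1325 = -0.14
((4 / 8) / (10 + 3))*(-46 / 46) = -1 / 26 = -0.04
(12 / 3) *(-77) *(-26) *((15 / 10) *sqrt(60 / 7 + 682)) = 1716 *sqrt(33838) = 315660.05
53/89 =0.60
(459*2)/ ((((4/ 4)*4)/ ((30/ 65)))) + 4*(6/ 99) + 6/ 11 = 45779/ 429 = 106.71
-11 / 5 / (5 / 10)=-22 / 5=-4.40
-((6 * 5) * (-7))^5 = 408410100000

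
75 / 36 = 2.08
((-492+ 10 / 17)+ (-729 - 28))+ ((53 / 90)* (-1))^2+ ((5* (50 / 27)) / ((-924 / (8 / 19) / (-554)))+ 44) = -80698043287 / 67151700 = -1201.73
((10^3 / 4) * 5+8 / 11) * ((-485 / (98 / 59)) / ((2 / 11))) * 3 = -590527755 / 98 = -6025793.42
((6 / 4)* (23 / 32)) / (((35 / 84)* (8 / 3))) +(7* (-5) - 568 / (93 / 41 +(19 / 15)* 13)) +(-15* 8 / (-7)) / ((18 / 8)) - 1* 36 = -1025678777 / 11061120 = -92.73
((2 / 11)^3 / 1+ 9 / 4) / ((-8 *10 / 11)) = -12011 / 38720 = -0.31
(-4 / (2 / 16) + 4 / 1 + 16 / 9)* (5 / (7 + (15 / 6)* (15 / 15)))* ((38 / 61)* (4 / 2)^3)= -37760 / 549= -68.78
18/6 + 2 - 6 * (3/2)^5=-649/16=-40.56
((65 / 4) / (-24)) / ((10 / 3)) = -13 / 64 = -0.20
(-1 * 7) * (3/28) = -0.75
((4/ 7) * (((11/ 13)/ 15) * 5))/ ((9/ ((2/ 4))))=22/ 2457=0.01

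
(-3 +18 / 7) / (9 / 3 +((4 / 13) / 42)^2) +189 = 42226758 / 223591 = 188.86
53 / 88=0.60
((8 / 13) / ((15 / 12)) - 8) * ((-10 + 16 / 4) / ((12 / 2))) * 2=976 / 65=15.02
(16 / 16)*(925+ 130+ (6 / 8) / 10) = 42203 / 40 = 1055.08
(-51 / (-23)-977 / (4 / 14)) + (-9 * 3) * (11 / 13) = -2057197 / 598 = -3440.13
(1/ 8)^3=1/ 512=0.00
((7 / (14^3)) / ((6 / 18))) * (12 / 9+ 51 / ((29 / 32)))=179 / 406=0.44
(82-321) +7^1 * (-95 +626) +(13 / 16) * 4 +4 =13941 / 4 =3485.25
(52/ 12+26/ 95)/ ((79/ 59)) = 77467/ 22515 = 3.44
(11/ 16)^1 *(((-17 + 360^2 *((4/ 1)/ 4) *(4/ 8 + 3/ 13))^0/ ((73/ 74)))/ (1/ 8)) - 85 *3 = -18208/ 73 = -249.42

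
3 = 3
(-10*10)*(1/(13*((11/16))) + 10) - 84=-156612/143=-1095.19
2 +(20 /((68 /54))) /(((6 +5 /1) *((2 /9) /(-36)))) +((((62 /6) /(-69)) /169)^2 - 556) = -787.90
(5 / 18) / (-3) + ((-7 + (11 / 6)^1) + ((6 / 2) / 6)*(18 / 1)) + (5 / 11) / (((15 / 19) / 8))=2479 / 297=8.35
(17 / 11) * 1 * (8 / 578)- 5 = -931 / 187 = -4.98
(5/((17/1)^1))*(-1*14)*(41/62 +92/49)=-38565/3689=-10.45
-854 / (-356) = 2.40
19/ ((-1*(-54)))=19/ 54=0.35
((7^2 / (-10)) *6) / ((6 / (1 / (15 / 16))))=-392 / 75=-5.23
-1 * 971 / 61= -15.92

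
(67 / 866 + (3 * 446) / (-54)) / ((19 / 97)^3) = -175703242595 / 53459046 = -3286.69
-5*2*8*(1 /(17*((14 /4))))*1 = -160 /119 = -1.34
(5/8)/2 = 5/16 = 0.31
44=44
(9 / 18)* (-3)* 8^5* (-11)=540672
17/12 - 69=-811/12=-67.58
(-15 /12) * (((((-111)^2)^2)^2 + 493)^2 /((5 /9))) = -1194951224712386287237080584876121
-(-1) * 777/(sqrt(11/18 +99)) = 2331 * sqrt(3586)/1793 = 77.85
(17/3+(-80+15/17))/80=-1873/2040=-0.92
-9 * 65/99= -65/11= -5.91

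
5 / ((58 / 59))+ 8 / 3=1349 / 174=7.75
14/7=2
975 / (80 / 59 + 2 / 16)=658.37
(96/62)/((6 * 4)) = 2/31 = 0.06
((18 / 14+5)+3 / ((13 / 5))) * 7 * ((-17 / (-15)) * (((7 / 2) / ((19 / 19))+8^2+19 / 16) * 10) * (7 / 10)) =88538737 / 3120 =28377.80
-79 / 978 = -0.08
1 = 1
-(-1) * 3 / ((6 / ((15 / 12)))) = 5 / 8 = 0.62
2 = 2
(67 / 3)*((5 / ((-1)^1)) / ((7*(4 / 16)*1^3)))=-1340 / 21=-63.81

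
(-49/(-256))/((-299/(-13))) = 49/5888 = 0.01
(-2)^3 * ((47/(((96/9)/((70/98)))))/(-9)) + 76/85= 26359/7140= 3.69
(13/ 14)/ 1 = 13/ 14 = 0.93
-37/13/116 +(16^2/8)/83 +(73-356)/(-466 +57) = 53902077/51192076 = 1.05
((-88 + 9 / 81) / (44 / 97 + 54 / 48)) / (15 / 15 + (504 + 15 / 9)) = -10961 / 99750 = -0.11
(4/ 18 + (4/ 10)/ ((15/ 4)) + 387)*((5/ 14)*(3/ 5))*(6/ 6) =87149/ 1050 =83.00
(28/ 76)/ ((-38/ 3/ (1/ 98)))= -3/ 10108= -0.00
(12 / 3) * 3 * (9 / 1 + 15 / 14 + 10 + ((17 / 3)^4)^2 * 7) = 1367252145718 / 15309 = 89310349.84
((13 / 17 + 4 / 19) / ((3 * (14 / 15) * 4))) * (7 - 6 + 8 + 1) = 1125 / 1292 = 0.87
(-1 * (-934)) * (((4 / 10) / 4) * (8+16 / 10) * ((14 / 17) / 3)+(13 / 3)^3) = 874923566 / 11475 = 76246.06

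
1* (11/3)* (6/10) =11/5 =2.20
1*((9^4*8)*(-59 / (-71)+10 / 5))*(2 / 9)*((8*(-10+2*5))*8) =0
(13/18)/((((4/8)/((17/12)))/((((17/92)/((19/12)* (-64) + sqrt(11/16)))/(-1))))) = 3757* sqrt(11)/408081732 + 1142128/306061299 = 0.00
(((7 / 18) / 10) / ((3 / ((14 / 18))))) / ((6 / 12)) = 49 / 2430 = 0.02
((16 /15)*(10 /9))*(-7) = -224 /27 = -8.30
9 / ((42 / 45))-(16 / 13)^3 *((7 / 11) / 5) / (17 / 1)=276914917 / 28758730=9.63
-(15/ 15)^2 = -1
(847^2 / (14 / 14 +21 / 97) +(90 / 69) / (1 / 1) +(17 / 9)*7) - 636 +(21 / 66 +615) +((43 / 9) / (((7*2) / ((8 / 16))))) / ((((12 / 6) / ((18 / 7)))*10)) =155282725276909 / 263312280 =589728.38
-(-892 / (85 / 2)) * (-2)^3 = -14272 / 85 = -167.91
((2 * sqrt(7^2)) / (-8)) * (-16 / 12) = 2.33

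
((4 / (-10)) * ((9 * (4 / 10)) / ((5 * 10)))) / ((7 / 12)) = -216 / 4375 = -0.05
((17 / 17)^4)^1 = 1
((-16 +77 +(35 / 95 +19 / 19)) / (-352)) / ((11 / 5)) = -5925 / 73568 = -0.08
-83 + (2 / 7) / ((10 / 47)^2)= -26841 / 350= -76.69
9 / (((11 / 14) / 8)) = 1008 / 11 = 91.64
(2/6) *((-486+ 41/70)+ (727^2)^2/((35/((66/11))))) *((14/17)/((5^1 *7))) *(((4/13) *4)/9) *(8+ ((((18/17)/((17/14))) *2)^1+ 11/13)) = 2133929472472638896/3923153325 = 543932213.63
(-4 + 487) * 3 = 1449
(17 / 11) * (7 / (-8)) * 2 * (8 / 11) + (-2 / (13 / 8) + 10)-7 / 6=53189 / 9438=5.64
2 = 2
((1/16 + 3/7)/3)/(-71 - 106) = -55/59472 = -0.00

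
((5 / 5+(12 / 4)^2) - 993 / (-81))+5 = 736 / 27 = 27.26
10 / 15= 2 / 3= 0.67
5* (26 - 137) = -555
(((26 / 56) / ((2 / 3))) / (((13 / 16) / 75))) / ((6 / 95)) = 7125 / 7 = 1017.86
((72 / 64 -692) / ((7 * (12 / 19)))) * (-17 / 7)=379.51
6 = 6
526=526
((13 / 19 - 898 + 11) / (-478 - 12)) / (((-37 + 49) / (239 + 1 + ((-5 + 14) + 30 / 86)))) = 1504654 / 40033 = 37.59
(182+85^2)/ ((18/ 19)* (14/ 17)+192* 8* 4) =797487/ 661588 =1.21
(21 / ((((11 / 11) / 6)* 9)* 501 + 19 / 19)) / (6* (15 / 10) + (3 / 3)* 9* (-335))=-1 / 107715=-0.00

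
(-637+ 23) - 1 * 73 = -687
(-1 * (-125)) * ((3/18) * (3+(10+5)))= 375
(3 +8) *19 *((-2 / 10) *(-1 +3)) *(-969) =405042 / 5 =81008.40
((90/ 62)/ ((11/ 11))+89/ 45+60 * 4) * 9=2190.86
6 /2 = 3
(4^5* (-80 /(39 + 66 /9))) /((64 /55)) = -1519.42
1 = 1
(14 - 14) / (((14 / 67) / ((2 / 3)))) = 0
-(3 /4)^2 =-9 /16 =-0.56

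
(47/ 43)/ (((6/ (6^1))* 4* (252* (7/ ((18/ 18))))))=47/ 303408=0.00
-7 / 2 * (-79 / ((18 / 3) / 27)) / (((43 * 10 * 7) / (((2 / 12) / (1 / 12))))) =711 / 860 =0.83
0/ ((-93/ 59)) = 0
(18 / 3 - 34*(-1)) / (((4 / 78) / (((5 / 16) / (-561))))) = -325 / 748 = -0.43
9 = 9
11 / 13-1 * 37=-470 / 13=-36.15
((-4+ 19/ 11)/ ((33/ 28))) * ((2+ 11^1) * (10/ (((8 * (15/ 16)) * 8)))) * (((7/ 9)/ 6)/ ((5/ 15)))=-15925/ 9801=-1.62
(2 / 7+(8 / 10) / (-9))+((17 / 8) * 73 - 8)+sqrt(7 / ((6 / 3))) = 149.19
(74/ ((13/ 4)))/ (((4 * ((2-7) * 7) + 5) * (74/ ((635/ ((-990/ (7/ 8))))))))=889/ 694980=0.00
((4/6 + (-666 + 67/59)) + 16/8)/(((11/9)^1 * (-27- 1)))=351627/18172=19.35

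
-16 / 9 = -1.78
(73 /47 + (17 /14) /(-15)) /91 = 14531 /898170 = 0.02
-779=-779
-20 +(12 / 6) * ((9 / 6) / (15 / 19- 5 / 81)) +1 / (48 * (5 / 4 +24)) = -5387969 / 339360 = -15.88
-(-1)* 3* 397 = 1191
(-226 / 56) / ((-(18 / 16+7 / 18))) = 2034 / 763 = 2.67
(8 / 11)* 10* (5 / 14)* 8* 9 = 14400 / 77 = 187.01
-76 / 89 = -0.85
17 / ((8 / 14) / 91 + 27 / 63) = 10829 / 277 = 39.09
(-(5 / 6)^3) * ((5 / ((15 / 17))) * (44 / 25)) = -935 / 162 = -5.77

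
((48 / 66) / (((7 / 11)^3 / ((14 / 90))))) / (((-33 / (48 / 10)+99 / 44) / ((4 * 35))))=-30976 / 2331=-13.29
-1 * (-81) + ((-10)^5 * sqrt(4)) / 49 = -196031 / 49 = -4000.63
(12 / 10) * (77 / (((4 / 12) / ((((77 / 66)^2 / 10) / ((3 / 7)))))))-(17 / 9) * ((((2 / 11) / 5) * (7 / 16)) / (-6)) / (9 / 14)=47068567 / 534600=88.04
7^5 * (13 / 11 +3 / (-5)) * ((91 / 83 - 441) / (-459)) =19637029888 / 2095335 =9371.79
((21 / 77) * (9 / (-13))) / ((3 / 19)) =-171 / 143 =-1.20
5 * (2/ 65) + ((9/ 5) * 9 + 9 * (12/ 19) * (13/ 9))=30337/ 1235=24.56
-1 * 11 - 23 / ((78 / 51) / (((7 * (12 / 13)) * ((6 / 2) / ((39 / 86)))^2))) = -121771283 / 28561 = -4263.55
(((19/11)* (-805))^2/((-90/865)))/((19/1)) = -2130058175/2178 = -977988.14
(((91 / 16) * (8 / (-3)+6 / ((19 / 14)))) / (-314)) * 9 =-6825 / 23864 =-0.29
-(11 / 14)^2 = -121 / 196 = -0.62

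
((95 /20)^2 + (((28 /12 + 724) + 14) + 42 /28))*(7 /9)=256837 /432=594.53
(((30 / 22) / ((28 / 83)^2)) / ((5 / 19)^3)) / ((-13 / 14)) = -141754953 / 200200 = -708.07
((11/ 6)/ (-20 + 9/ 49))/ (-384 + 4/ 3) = 77/ 318488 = 0.00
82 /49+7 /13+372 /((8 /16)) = 475337 /637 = 746.21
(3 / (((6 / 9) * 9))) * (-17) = -17 / 2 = -8.50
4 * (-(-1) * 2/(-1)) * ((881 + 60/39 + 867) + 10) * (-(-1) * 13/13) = -182992/13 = -14076.31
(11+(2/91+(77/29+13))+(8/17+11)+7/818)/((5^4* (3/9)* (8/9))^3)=27561263195871/4587241750000000000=0.00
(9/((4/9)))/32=0.63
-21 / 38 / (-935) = 21 / 35530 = 0.00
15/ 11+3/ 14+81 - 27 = 8559/ 154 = 55.58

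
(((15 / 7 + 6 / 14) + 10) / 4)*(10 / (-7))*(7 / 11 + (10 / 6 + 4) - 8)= 7.62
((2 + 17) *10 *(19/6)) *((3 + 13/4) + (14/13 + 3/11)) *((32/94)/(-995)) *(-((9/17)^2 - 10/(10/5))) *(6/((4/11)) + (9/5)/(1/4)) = -30745079064/175696105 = -174.99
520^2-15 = 270385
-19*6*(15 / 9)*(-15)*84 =239400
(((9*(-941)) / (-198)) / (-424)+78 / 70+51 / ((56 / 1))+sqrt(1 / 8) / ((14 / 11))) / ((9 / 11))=2.69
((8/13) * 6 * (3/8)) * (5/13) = 90/169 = 0.53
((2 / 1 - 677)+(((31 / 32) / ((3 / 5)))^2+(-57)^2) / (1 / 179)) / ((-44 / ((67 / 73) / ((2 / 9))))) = -358975146737 / 6578176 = -54570.62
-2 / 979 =-0.00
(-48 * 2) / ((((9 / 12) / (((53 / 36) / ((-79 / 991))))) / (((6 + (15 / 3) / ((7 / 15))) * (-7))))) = -21849568 / 79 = -276576.81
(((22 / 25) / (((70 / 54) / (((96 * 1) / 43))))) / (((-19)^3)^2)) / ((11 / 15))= 15552 / 354020254525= 0.00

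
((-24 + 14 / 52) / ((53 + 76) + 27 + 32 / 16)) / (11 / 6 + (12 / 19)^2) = -668211 / 9931090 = -0.07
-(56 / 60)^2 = -0.87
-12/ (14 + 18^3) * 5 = -30/ 2923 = -0.01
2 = 2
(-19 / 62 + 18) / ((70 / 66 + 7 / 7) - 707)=-36201 / 1442306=-0.03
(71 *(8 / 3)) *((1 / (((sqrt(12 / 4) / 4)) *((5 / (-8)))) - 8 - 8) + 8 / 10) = -43168 / 15 - 18176 *sqrt(3) / 45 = -3577.46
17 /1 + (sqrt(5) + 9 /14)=sqrt(5) + 247 /14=19.88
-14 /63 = -2 /9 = -0.22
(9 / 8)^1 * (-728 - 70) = -3591 / 4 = -897.75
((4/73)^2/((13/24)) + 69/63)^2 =2564594059225/2116492503489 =1.21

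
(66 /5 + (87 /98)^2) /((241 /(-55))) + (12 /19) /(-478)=-3.19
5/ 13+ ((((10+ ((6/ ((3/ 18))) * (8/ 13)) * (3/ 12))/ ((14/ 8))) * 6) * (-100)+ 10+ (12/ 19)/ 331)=-3042963003/ 572299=-5317.09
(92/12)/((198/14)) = 161/297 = 0.54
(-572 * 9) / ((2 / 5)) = -12870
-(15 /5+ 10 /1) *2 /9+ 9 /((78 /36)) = 148 /117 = 1.26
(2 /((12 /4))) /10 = 1 /15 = 0.07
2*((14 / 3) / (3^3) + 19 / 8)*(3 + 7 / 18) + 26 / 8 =119665 / 5832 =20.52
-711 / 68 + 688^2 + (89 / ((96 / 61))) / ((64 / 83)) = 49446402335 / 104448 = 473406.89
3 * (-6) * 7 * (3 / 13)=-378 / 13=-29.08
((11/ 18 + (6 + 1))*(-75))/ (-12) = 3425/ 72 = 47.57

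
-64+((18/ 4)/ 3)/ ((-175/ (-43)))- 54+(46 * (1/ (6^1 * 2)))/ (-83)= -5127802/ 43575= -117.68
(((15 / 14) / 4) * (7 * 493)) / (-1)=-7395 / 8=-924.38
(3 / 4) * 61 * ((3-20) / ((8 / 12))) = -9333 / 8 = -1166.62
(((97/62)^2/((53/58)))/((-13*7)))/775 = -272861/7184099650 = -0.00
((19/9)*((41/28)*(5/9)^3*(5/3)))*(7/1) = 486875/78732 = 6.18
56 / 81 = 0.69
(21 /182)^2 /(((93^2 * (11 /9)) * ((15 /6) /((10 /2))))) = 9 /3572998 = 0.00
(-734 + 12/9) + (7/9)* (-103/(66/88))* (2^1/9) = -183806/243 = -756.40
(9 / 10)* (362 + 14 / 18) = 653 / 2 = 326.50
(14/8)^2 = 49/16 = 3.06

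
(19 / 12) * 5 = 95 / 12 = 7.92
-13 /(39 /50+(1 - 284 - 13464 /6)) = 650 /126311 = 0.01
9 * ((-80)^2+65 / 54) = 345665 / 6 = 57610.83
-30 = -30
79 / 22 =3.59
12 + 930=942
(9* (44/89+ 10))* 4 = 33624/89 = 377.80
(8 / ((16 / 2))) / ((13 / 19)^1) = 19 / 13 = 1.46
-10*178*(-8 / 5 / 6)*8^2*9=273408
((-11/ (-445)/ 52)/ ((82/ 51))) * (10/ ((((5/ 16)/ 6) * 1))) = 13464/ 237185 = 0.06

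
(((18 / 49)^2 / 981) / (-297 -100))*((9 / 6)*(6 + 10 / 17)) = -864 / 252324863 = -0.00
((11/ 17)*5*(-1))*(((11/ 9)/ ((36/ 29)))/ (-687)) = 17545/ 3783996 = 0.00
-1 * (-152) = 152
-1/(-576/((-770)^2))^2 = -21970650625/20736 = -1059541.41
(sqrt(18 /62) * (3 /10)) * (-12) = -54 * sqrt(31) /155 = -1.94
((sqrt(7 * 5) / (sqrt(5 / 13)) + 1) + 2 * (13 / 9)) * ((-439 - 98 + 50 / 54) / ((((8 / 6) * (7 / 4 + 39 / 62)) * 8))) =-224347 * sqrt(91) / 10620 - 1570429 / 19116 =-283.67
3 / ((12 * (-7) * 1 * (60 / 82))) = -41 / 840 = -0.05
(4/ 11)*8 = 32/ 11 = 2.91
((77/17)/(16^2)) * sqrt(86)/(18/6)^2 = 77 * sqrt(86)/39168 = 0.02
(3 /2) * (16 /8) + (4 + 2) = 9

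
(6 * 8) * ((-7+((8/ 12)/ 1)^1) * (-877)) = 266608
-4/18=-2/9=-0.22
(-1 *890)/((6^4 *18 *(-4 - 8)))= 445/139968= 0.00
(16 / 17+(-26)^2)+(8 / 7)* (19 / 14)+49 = 606001 / 833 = 727.49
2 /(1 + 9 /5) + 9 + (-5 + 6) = 75 /7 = 10.71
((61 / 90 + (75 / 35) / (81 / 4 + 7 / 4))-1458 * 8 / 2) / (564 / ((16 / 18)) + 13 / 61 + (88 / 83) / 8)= -204597794444 / 22274568855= -9.19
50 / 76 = 25 / 38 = 0.66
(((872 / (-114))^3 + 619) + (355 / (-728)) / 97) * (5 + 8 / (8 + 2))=65023122410969 / 65387944440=994.42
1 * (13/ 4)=13/ 4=3.25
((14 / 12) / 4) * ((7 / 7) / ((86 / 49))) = 343 / 2064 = 0.17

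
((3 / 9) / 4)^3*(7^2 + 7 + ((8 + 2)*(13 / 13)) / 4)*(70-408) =-2197 / 192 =-11.44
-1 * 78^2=-6084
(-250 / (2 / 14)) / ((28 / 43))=-5375 / 2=-2687.50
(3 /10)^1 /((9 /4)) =2 /15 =0.13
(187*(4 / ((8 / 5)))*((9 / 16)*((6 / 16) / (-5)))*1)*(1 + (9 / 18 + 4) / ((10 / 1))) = -146421 / 5120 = -28.60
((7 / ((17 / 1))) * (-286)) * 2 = -4004 / 17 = -235.53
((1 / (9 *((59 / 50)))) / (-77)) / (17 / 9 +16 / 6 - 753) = 0.00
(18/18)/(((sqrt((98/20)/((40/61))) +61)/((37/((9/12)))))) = 59200/73053-20720 * sqrt(61)/4456233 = 0.77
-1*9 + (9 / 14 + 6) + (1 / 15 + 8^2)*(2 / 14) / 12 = -287 / 180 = -1.59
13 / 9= 1.44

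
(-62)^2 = 3844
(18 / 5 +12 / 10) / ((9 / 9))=24 / 5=4.80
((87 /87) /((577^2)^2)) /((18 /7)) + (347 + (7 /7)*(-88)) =516744094169149 /1995150942738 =259.00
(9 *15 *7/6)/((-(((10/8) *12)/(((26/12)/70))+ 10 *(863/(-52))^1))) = -819/1657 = -0.49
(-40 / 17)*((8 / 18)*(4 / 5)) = -128 / 153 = -0.84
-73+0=-73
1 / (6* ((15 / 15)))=1 / 6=0.17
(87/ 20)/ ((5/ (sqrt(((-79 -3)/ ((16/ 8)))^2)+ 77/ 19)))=18618/ 475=39.20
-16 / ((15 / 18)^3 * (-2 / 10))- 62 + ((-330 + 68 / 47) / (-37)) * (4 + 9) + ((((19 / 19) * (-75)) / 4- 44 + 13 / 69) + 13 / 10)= 1564874789 / 11999100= 130.42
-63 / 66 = -21 / 22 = -0.95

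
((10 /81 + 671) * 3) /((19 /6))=108722 /171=635.80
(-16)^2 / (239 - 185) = 128 / 27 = 4.74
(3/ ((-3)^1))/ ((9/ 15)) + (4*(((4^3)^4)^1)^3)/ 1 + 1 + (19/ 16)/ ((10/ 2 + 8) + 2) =1511157274518286468382673/ 80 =18889465931478580854783.41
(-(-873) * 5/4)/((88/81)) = 353565/352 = 1004.45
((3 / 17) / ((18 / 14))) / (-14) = -1 / 102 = -0.01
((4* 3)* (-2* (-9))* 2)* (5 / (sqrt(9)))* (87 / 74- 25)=-634680 / 37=-17153.51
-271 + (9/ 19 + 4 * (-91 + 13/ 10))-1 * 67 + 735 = 3674/ 95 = 38.67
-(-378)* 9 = 3402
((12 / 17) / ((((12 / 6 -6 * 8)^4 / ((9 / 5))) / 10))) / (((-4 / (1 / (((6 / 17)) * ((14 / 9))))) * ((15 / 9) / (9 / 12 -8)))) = 7047 / 1253687680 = 0.00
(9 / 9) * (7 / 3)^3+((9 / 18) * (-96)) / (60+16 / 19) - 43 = -242558 / 7803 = -31.09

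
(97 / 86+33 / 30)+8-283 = -58646 / 215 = -272.77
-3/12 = -1/4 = -0.25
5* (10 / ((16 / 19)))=475 / 8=59.38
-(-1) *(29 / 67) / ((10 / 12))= 174 / 335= 0.52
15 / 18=0.83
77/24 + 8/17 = 1501/408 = 3.68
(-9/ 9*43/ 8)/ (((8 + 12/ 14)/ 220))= -16555/ 124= -133.51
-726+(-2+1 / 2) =-1455 / 2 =-727.50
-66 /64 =-33 /32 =-1.03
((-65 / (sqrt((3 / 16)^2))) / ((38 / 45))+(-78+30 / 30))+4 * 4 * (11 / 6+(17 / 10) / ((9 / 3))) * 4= -31723 / 95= -333.93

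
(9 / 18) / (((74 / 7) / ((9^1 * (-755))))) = -47565 / 148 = -321.39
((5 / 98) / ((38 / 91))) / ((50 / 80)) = 26 / 133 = 0.20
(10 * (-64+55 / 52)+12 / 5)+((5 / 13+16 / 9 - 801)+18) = -1647197 / 1170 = -1407.86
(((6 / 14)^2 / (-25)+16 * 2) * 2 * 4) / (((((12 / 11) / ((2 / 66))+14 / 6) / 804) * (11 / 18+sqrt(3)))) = -149733448128 / 119884625+245018369664 * sqrt(3) / 119884625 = 2290.96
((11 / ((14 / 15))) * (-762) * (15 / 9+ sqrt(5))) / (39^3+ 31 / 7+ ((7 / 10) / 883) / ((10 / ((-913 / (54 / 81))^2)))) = -22203918000 * sqrt(5) / 147038848729 - 37006530000 / 147038848729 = -0.59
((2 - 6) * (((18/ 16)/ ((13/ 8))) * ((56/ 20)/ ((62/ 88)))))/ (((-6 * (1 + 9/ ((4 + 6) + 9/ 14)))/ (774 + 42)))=40852224/ 50375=810.96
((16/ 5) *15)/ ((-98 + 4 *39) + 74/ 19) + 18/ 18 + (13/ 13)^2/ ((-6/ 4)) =163/ 147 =1.11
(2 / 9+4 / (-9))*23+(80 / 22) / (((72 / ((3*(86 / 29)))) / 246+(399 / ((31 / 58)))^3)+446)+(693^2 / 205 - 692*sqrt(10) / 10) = 51829684080310891409227 / 22172491938045981015 - 346*sqrt(10) / 5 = 2118.74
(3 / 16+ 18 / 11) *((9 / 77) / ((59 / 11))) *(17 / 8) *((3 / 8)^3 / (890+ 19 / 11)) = 78003 / 15617294336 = 0.00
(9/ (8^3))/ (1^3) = 0.02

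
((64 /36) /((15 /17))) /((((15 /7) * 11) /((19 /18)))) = 18088 /200475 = 0.09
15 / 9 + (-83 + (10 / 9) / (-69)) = -50518 / 621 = -81.35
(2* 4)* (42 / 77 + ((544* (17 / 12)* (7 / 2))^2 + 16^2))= 5762484016 / 99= 58206909.25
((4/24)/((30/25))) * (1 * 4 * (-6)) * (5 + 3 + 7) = -50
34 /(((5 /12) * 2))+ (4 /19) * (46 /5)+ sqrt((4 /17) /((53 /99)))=6 * sqrt(9911) /901+ 812 /19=43.40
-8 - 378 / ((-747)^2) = -165350 / 20667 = -8.00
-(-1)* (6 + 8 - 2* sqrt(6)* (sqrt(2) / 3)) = 14 - 4* sqrt(3) / 3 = 11.69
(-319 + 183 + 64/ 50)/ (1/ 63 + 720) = -212184/ 1134025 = -0.19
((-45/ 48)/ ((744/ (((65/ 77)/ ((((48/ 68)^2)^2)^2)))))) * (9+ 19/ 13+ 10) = -3313484784475/ 9383920533504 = -0.35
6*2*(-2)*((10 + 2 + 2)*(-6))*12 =24192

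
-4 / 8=-1 / 2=-0.50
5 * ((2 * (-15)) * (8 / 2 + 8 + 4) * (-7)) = 16800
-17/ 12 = -1.42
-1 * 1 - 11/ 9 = -20/ 9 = -2.22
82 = 82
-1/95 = -0.01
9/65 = 0.14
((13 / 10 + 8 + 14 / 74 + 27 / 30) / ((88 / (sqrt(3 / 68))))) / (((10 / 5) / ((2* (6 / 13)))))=2883* sqrt(51) / 1798940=0.01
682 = 682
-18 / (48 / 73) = -219 / 8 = -27.38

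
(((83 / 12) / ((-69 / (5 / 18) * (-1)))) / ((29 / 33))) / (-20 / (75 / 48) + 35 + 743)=22825 / 551219472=0.00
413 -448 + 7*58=371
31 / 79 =0.39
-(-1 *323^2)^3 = 1135573198803289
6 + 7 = 13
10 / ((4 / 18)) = 45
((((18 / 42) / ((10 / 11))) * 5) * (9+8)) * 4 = 1122 / 7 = 160.29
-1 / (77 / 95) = -1.23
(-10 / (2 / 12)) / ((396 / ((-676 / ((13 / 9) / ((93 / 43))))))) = 153.36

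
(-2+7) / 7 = 5 / 7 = 0.71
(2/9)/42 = 1/189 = 0.01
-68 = -68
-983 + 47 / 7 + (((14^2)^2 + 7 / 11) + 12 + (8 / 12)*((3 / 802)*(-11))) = 37452.32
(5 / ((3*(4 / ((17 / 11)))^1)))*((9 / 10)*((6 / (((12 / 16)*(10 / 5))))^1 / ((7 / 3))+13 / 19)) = 1479 / 1064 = 1.39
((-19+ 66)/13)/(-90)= -47/1170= -0.04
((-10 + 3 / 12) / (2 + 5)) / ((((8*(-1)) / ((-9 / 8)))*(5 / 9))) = -3159 / 8960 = -0.35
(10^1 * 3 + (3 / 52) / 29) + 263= 441847 / 1508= 293.00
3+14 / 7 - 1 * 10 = -5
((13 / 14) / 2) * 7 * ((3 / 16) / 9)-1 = -179 / 192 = -0.93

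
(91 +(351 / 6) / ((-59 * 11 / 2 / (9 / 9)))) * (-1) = -58942 / 649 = -90.82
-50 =-50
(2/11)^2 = 4/121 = 0.03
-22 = -22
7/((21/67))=67/3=22.33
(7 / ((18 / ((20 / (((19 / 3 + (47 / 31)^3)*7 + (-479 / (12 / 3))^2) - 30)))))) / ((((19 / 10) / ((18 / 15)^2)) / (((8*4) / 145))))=5125005312 / 56646136935895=0.00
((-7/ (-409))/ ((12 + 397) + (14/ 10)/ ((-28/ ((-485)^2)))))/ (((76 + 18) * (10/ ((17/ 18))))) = -17/ 11222964090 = -0.00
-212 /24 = -8.83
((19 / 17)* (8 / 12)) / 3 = 38 / 153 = 0.25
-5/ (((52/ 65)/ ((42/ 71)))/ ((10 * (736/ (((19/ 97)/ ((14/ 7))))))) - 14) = 374808000/ 1049461051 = 0.36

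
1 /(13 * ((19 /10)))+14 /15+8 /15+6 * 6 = 138964 /3705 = 37.51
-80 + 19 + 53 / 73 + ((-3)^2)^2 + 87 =7864 / 73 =107.73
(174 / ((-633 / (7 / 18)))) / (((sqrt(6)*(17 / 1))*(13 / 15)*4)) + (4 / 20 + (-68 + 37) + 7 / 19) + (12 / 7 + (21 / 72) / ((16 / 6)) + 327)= 12699567 / 42560 - 1015*sqrt(6) / 3357432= 298.39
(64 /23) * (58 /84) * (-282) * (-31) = 2704192 /161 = 16796.22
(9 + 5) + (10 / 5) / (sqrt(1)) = 16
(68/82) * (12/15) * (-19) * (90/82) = -23256/1681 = -13.83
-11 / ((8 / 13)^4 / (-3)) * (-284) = -66918423 / 1024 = -65350.02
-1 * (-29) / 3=29 / 3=9.67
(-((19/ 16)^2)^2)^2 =16983563041/ 4294967296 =3.95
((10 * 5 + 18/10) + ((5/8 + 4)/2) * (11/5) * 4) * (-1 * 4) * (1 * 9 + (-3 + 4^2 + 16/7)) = -7008.86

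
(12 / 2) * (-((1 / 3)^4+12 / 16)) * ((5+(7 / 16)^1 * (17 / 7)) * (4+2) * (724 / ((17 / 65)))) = -281877635 / 612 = -460584.37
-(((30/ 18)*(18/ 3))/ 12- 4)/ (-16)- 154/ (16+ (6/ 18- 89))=20105/ 10464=1.92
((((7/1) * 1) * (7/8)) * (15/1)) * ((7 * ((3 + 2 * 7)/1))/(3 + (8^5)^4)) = 87465/9223372036854775832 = 0.00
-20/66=-0.30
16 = 16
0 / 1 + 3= 3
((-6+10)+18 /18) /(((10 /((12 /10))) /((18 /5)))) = 54 /25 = 2.16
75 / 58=1.29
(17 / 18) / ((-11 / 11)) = -17 / 18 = -0.94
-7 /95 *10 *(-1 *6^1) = 84 /19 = 4.42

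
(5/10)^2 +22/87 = 175/348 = 0.50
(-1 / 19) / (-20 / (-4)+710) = -1 / 13585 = -0.00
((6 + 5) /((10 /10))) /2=11 /2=5.50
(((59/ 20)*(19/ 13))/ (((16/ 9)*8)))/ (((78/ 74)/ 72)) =1119879/ 54080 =20.71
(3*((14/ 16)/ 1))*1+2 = 37/ 8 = 4.62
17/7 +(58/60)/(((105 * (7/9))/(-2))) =2946/1225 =2.40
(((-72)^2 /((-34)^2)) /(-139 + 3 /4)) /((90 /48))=-13824 /799085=-0.02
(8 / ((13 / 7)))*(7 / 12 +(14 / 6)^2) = 3038 / 117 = 25.97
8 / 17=0.47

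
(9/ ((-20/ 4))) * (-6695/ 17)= 12051/ 17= 708.88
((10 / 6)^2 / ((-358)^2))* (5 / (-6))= -125 / 6920856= -0.00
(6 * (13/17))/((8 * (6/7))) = 0.67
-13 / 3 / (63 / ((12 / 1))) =-52 / 63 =-0.83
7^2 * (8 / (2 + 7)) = 43.56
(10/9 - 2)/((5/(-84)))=14.93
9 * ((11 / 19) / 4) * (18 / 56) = 891 / 2128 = 0.42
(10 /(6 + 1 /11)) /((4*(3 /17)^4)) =4593655 /10854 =423.22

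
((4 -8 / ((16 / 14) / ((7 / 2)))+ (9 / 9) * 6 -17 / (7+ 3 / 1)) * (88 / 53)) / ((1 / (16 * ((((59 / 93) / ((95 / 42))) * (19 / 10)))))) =-47101824 / 205375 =-229.35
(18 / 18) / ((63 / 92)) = 92 / 63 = 1.46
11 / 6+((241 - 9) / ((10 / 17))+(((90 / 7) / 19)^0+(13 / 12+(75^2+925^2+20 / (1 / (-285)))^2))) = 43917948173899 / 60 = 731965802898.32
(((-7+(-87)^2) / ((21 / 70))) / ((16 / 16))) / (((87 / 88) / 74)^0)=75620 / 3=25206.67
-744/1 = -744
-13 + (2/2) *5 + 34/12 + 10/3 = -11/6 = -1.83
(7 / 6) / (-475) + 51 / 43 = 145049 / 122550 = 1.18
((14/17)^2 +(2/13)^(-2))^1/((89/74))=1836125/51442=35.69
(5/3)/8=5/24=0.21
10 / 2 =5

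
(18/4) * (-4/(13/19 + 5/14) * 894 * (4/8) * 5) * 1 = -38632.42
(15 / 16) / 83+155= 205855 / 1328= 155.01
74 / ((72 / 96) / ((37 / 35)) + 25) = 10952 / 3805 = 2.88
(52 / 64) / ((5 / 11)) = 143 / 80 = 1.79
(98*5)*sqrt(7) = 490*sqrt(7) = 1296.42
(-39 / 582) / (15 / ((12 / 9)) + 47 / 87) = -2262 / 397991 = -0.01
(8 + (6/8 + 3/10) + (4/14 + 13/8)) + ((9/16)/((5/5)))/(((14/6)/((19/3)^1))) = 999/80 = 12.49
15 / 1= 15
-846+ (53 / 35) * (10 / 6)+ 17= -17356 / 21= -826.48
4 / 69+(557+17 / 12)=154139 / 276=558.47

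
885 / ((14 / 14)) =885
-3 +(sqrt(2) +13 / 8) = 0.04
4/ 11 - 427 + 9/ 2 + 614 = 4221/ 22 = 191.86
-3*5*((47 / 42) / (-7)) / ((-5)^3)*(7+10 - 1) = -376 / 1225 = -0.31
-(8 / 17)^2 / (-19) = 64 / 5491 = 0.01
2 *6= 12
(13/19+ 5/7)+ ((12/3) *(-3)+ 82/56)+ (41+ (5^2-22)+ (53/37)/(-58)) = 19886833/570836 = 34.84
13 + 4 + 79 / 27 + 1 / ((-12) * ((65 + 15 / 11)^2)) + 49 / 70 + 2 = 1302193351 / 57553200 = 22.63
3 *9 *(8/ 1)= 216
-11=-11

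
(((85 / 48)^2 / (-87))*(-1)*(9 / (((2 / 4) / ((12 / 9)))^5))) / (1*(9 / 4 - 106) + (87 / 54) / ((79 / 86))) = -292236800 / 681390873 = -0.43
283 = 283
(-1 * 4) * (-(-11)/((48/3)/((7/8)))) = -77/32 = -2.41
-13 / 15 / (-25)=13 / 375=0.03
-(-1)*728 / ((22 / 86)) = 31304 / 11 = 2845.82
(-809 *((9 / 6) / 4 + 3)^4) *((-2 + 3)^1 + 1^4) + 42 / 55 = -23646381279 / 112640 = -209928.81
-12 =-12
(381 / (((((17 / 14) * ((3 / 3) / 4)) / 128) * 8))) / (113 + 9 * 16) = 341376 / 4369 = 78.14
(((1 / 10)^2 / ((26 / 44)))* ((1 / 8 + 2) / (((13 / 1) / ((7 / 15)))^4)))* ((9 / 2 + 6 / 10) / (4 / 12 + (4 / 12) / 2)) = 7632779 / 12531138750000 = 0.00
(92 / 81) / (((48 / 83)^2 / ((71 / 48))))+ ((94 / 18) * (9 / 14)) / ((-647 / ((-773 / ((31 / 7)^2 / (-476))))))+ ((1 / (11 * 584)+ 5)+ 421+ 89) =472606378056768925 / 1118129107442688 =422.68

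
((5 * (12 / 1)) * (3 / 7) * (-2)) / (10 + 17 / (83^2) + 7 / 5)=-6200100 / 1374653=-4.51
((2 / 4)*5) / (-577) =-5 / 1154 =-0.00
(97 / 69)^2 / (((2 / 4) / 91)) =1712438 / 4761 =359.68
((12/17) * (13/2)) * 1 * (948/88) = 9243/187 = 49.43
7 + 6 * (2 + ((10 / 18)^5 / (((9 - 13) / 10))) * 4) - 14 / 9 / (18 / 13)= 289364 / 19683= 14.70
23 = 23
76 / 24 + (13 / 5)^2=1489 / 150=9.93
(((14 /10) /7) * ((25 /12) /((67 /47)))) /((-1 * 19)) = -235 /15276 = -0.02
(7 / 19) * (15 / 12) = 35 / 76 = 0.46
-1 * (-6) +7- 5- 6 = 2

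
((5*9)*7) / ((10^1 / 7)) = 441 / 2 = 220.50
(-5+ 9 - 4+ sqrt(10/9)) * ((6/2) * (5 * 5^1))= 79.06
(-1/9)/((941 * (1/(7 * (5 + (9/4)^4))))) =-54887/2168064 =-0.03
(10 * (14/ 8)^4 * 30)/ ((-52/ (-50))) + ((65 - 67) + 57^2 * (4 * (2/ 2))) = 26123891/ 1664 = 15699.45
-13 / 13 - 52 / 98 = -75 / 49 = -1.53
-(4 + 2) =-6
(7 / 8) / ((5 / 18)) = 63 / 20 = 3.15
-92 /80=-23 /20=-1.15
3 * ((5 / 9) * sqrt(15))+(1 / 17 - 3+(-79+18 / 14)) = -9598 / 119+5 * sqrt(15) / 3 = -74.20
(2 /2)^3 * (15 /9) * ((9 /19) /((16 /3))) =45 /304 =0.15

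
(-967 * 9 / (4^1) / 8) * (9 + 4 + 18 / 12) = -252387 / 64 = -3943.55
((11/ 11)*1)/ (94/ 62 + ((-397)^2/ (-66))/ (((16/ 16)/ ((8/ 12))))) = -3069/ 4881226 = -0.00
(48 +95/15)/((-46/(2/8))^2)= 163/101568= 0.00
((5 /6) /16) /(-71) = -5 /6816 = -0.00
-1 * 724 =-724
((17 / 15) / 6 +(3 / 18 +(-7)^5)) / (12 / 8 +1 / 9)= -10431.71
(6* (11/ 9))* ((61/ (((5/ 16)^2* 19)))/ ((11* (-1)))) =-31232/ 1425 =-21.92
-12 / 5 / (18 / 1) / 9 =-2 / 135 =-0.01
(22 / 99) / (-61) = -2 / 549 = -0.00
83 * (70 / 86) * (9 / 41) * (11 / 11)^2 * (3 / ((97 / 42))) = 3294270 / 171011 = 19.26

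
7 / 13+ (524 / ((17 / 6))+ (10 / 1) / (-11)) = 184.57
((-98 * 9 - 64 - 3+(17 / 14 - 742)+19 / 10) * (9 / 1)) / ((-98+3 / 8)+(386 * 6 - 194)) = -4253472 / 566825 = -7.50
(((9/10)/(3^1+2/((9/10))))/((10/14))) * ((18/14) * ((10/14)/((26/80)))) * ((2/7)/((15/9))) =17496/149695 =0.12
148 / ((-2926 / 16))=-1184 / 1463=-0.81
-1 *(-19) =19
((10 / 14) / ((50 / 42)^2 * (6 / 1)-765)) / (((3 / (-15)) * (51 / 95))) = 3325 / 378097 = 0.01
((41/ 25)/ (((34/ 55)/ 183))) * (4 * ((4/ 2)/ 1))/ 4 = 82533/ 85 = 970.98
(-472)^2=222784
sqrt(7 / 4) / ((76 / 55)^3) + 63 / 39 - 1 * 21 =-252 / 13 + 166375 * sqrt(7) / 877952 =-18.88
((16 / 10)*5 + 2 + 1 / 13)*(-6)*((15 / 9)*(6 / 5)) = -1572 / 13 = -120.92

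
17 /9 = 1.89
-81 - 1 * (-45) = -36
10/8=5/4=1.25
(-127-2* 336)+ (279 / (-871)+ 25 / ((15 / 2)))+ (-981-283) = -5382746 / 2613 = -2059.99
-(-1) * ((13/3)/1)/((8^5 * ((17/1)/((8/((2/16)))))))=13/26112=0.00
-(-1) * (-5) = -5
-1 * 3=-3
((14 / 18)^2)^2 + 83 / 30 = 205531 / 65610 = 3.13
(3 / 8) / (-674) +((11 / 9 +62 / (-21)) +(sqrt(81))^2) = 26927459 / 339696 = 79.27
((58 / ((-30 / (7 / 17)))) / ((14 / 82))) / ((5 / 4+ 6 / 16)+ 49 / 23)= -218776 / 176205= -1.24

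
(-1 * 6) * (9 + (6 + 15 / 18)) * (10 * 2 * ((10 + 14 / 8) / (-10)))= 4465 / 2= 2232.50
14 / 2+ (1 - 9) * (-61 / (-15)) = -383 / 15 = -25.53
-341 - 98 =-439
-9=-9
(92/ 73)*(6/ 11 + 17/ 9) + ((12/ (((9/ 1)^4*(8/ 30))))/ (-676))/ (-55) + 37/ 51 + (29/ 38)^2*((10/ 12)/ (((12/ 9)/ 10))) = 72210239365127/ 9714174131376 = 7.43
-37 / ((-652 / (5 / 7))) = 185 / 4564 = 0.04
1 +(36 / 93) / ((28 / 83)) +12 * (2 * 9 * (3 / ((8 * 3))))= 6325 / 217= 29.15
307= 307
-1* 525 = -525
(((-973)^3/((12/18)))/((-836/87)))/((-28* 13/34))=-583888483647/43472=-13431369.24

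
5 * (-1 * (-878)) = 4390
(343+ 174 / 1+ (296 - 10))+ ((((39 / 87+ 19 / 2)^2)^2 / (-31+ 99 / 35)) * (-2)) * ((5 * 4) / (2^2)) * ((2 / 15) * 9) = 4975.19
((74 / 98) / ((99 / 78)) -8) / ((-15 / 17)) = 8.39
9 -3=6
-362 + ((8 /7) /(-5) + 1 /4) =-50677 /140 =-361.98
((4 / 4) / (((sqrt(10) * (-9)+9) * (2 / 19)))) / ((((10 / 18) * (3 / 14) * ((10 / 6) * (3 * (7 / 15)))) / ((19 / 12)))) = -361 * sqrt(10) / 540 - 361 / 540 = -2.78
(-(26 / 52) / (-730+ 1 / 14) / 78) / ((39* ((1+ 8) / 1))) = 7 / 279775782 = 0.00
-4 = -4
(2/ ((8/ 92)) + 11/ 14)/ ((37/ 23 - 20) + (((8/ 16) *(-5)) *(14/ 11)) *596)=-0.01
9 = 9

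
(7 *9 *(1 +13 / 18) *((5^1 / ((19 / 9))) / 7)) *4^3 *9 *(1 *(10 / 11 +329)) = 76736160 / 11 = 6976014.55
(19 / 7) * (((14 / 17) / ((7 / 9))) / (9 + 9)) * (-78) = -1482 / 119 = -12.45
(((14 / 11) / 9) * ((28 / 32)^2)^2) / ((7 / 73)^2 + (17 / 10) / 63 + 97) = 3134757605 / 3669548219392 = 0.00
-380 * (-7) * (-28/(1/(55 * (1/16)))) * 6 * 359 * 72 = -39706405200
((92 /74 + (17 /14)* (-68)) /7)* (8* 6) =-1011072 /1813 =-557.68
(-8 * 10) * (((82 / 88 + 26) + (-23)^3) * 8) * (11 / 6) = 42733040 / 3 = 14244346.67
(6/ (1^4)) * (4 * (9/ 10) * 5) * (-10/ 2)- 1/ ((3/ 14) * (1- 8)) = -1618/ 3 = -539.33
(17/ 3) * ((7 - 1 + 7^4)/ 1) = 40919/ 3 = 13639.67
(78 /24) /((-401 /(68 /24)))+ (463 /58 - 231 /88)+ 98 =3605041 /34887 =103.33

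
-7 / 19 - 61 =-1166 / 19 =-61.37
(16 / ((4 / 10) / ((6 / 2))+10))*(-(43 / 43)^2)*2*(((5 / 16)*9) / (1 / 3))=-2025 / 76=-26.64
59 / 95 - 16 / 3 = -1343 / 285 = -4.71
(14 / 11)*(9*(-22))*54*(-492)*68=455269248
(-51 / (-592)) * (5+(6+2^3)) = 969 / 592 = 1.64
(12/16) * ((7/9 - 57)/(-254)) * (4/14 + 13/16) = 10373/56896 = 0.18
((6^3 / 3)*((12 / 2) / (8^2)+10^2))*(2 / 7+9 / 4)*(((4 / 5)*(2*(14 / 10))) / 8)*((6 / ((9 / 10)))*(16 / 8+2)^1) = 682239 / 5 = 136447.80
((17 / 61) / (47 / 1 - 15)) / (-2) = -17 / 3904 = -0.00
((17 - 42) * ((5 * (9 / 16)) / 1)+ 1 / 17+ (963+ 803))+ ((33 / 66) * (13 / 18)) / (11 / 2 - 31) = 12453457 / 7344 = 1695.73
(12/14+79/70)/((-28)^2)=139/54880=0.00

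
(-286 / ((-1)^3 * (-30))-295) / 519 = -4568 / 7785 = -0.59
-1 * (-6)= 6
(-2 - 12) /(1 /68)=-952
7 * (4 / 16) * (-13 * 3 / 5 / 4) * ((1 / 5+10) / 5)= -13923 / 2000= -6.96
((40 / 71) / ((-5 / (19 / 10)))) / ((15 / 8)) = -608 / 5325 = -0.11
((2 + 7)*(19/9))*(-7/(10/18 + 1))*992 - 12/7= -593724/7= -84817.71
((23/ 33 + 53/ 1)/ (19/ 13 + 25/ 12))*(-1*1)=-92144/ 6083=-15.15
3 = 3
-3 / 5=-0.60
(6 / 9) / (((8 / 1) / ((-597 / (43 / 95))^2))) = 1072197075 / 7396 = 144969.86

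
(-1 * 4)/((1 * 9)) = -4/9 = -0.44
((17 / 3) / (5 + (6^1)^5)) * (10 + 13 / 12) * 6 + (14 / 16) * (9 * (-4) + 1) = -5709991 / 186744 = -30.58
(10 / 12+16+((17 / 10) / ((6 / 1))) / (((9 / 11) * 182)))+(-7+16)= 2539087 / 98280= 25.84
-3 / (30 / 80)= -8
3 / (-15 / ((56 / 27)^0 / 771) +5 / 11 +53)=-11 / 42209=-0.00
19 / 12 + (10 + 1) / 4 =13 / 3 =4.33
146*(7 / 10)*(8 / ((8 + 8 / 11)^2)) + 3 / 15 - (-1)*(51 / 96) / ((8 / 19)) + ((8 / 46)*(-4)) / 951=1024331351 / 83992320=12.20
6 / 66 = 0.09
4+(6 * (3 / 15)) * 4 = 44 / 5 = 8.80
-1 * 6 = -6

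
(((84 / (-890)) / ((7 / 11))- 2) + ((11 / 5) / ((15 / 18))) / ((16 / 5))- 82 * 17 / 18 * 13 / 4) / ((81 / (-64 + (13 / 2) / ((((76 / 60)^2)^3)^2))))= 198.73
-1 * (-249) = 249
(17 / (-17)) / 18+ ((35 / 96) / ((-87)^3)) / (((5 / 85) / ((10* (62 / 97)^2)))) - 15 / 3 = -375884712413 / 74350256724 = -5.06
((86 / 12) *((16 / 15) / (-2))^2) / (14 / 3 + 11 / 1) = 0.13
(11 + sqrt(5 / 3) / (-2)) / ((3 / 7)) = 77 / 3 - 7*sqrt(15) / 18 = 24.16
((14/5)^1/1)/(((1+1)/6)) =42/5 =8.40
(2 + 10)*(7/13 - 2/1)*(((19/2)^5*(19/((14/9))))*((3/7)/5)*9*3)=-1954897493193/50960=-38361410.78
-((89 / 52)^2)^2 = -62742241 / 7311616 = -8.58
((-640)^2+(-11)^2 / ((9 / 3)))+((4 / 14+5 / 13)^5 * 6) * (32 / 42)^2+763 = 125491531647968634 / 305775751099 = 410403.80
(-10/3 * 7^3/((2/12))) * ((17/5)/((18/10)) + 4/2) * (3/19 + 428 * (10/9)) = -19531414700/1539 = -12690977.71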